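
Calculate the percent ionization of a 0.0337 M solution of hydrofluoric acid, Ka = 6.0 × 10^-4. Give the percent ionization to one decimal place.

12.5%

HF ⇌ F- + H+; let x = [H+] at equilibrium.
Ka = x²/(C₀ − x); solving the quadratic gives x = 4.21 × 10^-3 M.
Fraction ionized = 4.21 × 10^-3 / 0.0337 = 0.1249 → 12.5%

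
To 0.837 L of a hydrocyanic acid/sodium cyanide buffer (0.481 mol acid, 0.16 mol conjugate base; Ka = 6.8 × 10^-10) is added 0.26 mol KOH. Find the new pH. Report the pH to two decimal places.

After neutralization: n(HCN) = 0.221 mol, n(CN-) = 0.42 mol.
pKa = −log(6.8 × 10^-10) = 9.167
Henderson–Hasselbalch with mole ratio 0.42/0.221: pH = 9.167 + (+0.279)

pH = 9.45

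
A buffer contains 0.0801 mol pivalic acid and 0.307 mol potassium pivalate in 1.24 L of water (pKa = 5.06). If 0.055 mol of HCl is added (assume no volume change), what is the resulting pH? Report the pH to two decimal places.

pH = 5.33

After neutralization: n((CH3)3CCOOH) = 0.135 mol, n((CH3)3CCOO-) = 0.252 mol.
pH = pKa + log([A⁻]/[HA]) = 5.06 + log(0.252/0.135) = 5.06 +0.271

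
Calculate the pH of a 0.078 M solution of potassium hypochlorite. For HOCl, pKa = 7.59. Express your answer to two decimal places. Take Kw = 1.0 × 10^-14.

OCl- is the conjugate base of the weak acid HOCl.
Ka = 10^(−7.59) = 2.57 × 10^-8
Kb = Kw/Ka = 1.0×10^-14 / 2.57 × 10^-8 = 3.89 × 10^-7
Kb = [OH-]²/(0.078 − [OH-]) = 3.89 × 10^-7
Neglecting [OH-] in the denominator: [OH-] = √(3.89 × 10^-7 × 0.078) = 1.74 × 10^-4 M
pOH = 3.76, so pH = 14.00 − pOH = 10.24

pH = 10.24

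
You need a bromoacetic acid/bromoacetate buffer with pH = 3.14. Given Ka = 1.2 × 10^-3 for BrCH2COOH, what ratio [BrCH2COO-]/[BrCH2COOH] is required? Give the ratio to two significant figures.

pKa = -log(1.2 × 10^-3) = 2.921
pH = pKa + log(r) ⇒ log(r) = 3.14 − 2.921 = +0.219
r = [BrCH2COO-]/[BrCH2COOH] = 10^(+0.219) = 1.66

ratio = 1.7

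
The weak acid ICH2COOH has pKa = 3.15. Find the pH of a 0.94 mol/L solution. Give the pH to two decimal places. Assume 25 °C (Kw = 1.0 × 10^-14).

ICH2COOH ⇌ ICH2COO- + H+
Ka = 10^(−3.15) = 7.08 × 10^-4
From the ICE table, Ka = x²/(0.94 − x) = 7.08 × 10^-4.
Assume x ≪ 0.94: x ≈ √(7.08 × 10^-4 × 0.94) = 2.58 × 10^-2 M
(x/C₀ = 2.7% < 5%, so the approximation holds.)
pH = −log(2.58 × 10^-2) = 1.59

pH = 1.59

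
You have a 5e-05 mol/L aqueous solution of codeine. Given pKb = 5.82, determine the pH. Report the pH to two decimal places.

pH = 8.90

C18H21NO3 + H2O ⇌ C18H22NO3+ + OH-
Kb = 10^(−5.82) = 1.51 × 10^-6
From the ICE table, Kb = x²/(5e-05 − x) = 1.51 × 10^-6.
x is not negligible relative to C₀; solve x² + 1.51e-06·x − 7.55e-11 = 0.
x = (−Kb + √(Kb² + 4·Kb·C₀))/2 = 7.97 × 10^-6 M
pOH = 5.10, so pH = 14.00 − pOH = 8.90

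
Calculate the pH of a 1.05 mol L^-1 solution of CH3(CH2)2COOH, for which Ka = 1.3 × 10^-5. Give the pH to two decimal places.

pH = 2.43

CH3(CH2)2COOH ⇌ CH3(CH2)2COO- + H+
Ka = [H+]²/(1.05 − [H+]) = 1.3 × 10^-5
Assume [H+] ≪ 1.05: [H+] ≈ √(1.3 × 10^-5 × 1.05) = 3.69 × 10^-3 M
pH = −log[H+] = −log(3.69 × 10^-3) = 2.43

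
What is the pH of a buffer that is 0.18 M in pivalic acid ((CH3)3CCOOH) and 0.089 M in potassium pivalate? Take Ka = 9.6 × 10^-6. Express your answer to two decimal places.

pH = 4.71

pKa = −log(9.6 × 10^-6) = 5.018
pH = pKa + log([A⁻]/[HA]) = 5.018 + log(0.089/0.18)
pH = 5.018 + (-0.306) = 4.71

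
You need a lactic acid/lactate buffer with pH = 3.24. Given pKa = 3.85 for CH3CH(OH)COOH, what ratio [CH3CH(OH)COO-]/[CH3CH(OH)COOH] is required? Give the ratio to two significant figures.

ratio = 0.25

pH = pKa + log(r) ⇒ log(r) = 3.24 − 3.85 = -0.61
r = [CH3CH(OH)COO-]/[CH3CH(OH)COOH] = 10^(-0.61) = 0.245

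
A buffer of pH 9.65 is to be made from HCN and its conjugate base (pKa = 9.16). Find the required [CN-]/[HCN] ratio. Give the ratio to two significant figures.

pH = pKa + log(r) ⇒ log(r) = 9.65 − 9.16 = +0.49
r = [CN-]/[HCN] = 10^(+0.49) = 3.09

ratio = 3.1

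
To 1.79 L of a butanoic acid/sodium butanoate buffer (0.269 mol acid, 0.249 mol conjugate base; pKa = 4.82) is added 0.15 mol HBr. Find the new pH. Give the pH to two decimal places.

pH = 4.19

Added H+ converts CH3(CH2)2COO- to CH3(CH2)2COOH: CH3(CH2)2COOH → 0.419 mol, CH3(CH2)2COO- → 0.099 mol.
pH = pKa + log([A⁻]/[HA]) = 4.82 + log(0.099/0.419) = 4.82 -0.627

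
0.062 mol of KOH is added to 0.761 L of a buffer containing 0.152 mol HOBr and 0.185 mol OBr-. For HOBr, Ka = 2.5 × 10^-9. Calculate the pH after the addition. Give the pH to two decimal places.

OH- converts HOBr to OBr-: HOBr → 0.09 mol, OBr- → 0.247 mol.
pKa = −log(2.5 × 10^-9) = 8.602
Henderson–Hasselbalch with mole ratio 0.247/0.09: pH = 8.602 + (+0.438)

pH = 9.04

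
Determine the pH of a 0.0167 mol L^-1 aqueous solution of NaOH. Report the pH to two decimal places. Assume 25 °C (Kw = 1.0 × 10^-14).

NaOH is a strong base; [OH-] = 0.0167 M.
pOH = -log(0.0167) = 1.78
pH = 14.00 - 1.78 = 12.22

pH = 12.22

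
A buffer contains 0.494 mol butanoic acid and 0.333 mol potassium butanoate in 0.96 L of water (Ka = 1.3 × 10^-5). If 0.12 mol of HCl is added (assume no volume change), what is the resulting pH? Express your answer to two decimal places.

Added H+ converts CH3(CH2)2COO- to CH3(CH2)2COOH: CH3(CH2)2COOH → 0.614 mol, CH3(CH2)2COO- → 0.213 mol.
pKa = −log(1.3 × 10^-5) = 4.886
pH = pKa + log([A⁻]/[HA]) = 4.886 + log(0.213/0.614) = 4.886 -0.460

pH = 4.43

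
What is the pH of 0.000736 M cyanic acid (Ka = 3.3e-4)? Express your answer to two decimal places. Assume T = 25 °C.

HOCN ⇌ OCN- + H+
From the ICE table, Ka = [H+]²/(0.000736 − [H+]) = 3.3 × 10^-4.
The 5% rule fails; solving [H+]² + Ka·[H+] − Ka·C₀ = 0 exactly:
[H+] = (−Ka + √(Ka² + 4·Ka·C₀))/2 = 3.55 × 10^-4 M
pH = −log[H+] = −log(3.55 × 10^-4) = 3.45

pH = 3.45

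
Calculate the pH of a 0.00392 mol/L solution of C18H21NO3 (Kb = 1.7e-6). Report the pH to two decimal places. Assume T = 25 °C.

C18H21NO3 + H2O ⇌ C18H22NO3+ + OH-
From the ICE table, Kb = x²/(0.00392 − x) = 1.7 × 10^-6.
Assume x ≪ 0.00392: x ≈ √(1.7 × 10^-6 × 0.00392) = 8.16 × 10^-5 M
pOH = −log(8.16 × 10^-5) = 4.09; pH = 14.00 − 4.09 = 9.91

pH = 9.91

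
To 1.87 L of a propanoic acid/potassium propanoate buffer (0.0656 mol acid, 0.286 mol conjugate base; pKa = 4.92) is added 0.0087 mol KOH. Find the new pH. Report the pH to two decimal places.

OH- converts CH3CH2COOH to CH3CH2COO-: CH3CH2COOH → 0.0569 mol, CH3CH2COO- → 0.295 mol.
pH = pKa + log(n_CH3CH2COO-/n_CH3CH2COOH) = 4.92 + log(0.295/0.0569) = 4.92 + (+0.715)

pH = 5.63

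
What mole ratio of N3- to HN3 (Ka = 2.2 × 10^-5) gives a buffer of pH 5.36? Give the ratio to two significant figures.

ratio = 5.0

pKa = -log(2.2 × 10^-5) = 4.658
pH = pKa + log(r) ⇒ log(r) = 5.36 − 4.658 = +0.702
r = [N3-]/[HN3] = 10^(+0.702) = 5.04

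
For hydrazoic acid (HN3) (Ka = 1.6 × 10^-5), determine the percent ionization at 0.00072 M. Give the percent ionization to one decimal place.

HN3 ⇌ N3- + H+; let x = [H+] at equilibrium.
Ka = x²/(C₀ − x); solving the quadratic gives x = 9.96 × 10^-5 M.
Fraction ionized = 9.96 × 10^-5 / 0.00072 = 0.1383 → 13.8%

13.8%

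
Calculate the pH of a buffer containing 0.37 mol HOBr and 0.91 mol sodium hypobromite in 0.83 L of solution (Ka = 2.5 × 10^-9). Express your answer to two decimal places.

pKa = −log(2.5 × 10^-9) = 8.602
Using pH = pKa + log([base]/[acid]) with [base]/[acid] = 0.91/0.37:
pH = 8.602 + (+0.391) = 8.99

pH = 8.99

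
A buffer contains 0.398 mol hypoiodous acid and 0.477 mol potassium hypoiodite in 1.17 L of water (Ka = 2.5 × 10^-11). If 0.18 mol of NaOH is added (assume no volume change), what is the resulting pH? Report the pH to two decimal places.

OH- converts HOI to OI-: HOI → 0.218 mol, OI- → 0.657 mol.
pKa = −log(2.5 × 10^-11) = 10.602
pH = pKa + log([A⁻]/[HA]) = 10.602 + log(0.657/0.218) = 10.602 +0.479

pH = 11.08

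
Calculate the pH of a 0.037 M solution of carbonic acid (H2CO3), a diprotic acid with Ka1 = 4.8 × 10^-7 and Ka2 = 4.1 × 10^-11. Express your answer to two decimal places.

pH = 3.88

Since Ka1 ≫ Ka2, the first ionization dominates [H+].
Ka1 = x²/(0.037 − x) = 4.8 × 10^-7
x ≈ √(4.8 × 10^-7 × 0.037) = 1.33 × 10^-4 M
pH = −log(1.33 × 10^-4) = 3.88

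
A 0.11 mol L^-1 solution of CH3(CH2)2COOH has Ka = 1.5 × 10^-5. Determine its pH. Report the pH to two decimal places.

CH3(CH2)2COOH ⇌ CH3(CH2)2COO- + H+
From the ICE table, Ka = [H+]²/(0.11 − [H+]) = 1.5 × 10^-5.
Assume [H+] ≪ 0.11: [H+] ≈ √(1.5 × 10^-5 × 0.11) = 1.28 × 10^-3 M
([H+]/C₀ = 1.2% < 5%, so the approximation holds.)
pH = −log(1.28 × 10^-3) = 2.89

pH = 2.89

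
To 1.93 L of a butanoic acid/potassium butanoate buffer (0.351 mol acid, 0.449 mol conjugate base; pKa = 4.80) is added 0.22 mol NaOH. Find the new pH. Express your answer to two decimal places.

pH = 5.51

After neutralization: n(CH3(CH2)2COOH) = 0.131 mol, n(CH3(CH2)2COO-) = 0.669 mol.
pH = pKa + log([A⁻]/[HA]) = 4.80 + log(0.669/0.131) = 4.80 +0.708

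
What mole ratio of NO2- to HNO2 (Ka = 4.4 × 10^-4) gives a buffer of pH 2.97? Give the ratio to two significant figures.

ratio = 0.41

pKa = -log(4.4 × 10^-4) = 3.357
pH = pKa + log(r) ⇒ log(r) = 2.97 − 3.357 = -0.387
r = [NO2-]/[HNO2] = 10^(-0.387) = 0.41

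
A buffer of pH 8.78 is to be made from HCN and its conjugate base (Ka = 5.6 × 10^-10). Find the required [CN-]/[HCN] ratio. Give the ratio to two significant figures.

pKa = -log(5.6 × 10^-10) = 9.252
pH = pKa + log(r) ⇒ log(r) = 8.78 − 9.252 = -0.472
r = [CN-]/[HCN] = 10^(-0.472) = 0.337

ratio = 0.34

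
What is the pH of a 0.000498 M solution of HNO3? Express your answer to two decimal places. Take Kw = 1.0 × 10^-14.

pH = 3.30

HNO3 is a strong acid and dissociates completely, so [H+] = 0.000498 M.
pH = -log(0.000498) = 3.30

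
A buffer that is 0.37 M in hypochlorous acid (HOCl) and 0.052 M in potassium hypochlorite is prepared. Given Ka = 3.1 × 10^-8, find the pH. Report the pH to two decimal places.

pH = 6.66

pKa = −log(3.1 × 10^-8) = 7.509
Using pH = pKa + log([base]/[acid]) with [base]/[acid] = 0.052/0.37:
pH = 7.509 + (-0.852) = 6.66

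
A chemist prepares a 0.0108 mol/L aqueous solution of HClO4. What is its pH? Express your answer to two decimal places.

HClO4 is a strong acid and dissociates completely, so [H+] = 0.0108 M.
pH = -log(0.0108) = 1.97

pH = 1.97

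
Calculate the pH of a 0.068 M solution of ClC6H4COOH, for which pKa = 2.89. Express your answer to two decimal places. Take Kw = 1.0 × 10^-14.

ClC6H4COOH ⇌ ClC6H4COO- + H+
Ka = 10^(−2.89) = 1.29 × 10^-3
From the ICE table, Ka = [H+]²/(0.068 − [H+]) = 1.29 × 10^-3.
Here C₀/Ka ≈ 52.7, so the small-[H+] approximation fails. Use the quadratic:
[H+] = (−Ka + √(Ka² + 4·Ka·C₀))/2 = 8.74 × 10^-3 M
pH = −log[H+] = −log(8.74 × 10^-3) = 2.06

pH = 2.06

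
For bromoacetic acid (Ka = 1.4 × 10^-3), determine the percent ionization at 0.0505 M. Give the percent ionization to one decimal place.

BrCH2COOH ⇌ BrCH2COO- + H+; let x = [H+] at equilibrium.
Ka = x²/(C₀ − x); solving the quadratic gives x = 7.74 × 10^-3 M.
Fraction ionized = 7.74 × 10^-3 / 0.0505 = 0.1533 → 15.3%

15.3%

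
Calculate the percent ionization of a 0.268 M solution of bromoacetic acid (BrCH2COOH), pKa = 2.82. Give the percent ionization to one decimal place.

7.2%

BrCH2COOH ⇌ BrCH2COO- + H+; let x = [H+] at equilibrium.
Ka = 10^(−2.82) = 1.51 × 10^-3
Solve x² + 0.00151x − 0.000405 = 0 → x = 1.94 × 10^-2 M
Fraction ionized = 1.94 × 10^-2 / 0.268 = 0.0724 → 7.2%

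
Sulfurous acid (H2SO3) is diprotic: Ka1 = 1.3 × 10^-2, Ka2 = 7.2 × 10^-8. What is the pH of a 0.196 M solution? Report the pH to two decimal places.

pH = 1.35

Ka1 ≫ Ka2, so treat the first dissociation as the only significant source of H+.
Ka1 = x²/(0.196 − x) = 1.3 × 10^-2
Solving the quadratic: x = (−Ka1 + √(Ka1² + 4·Ka1·C₀))/2 = 4.44 × 10^-2 M
pH = −log(4.44 × 10^-2) = 1.35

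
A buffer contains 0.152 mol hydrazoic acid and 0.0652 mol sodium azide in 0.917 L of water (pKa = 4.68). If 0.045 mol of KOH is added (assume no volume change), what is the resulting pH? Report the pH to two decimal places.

After neutralization: n(HN3) = 0.107 mol, n(N3-) = 0.11 mol.
Henderson–Hasselbalch with mole ratio 0.11/0.107: pH = 4.68 + (+0.012)

pH = 4.69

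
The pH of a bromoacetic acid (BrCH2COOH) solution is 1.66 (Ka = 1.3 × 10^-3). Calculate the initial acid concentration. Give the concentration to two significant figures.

C₀ = 3.9 × 10^-1 M

[H+] = 10^(-1.66) = 2.19 × 10^-2 M = x
Ka = x²/(C₀ − x) ⇒ C₀ = x + x²/Ka
C₀ = 2.19 × 10^-2 + (2.19 × 10^-2)²/(1.3 × 10^-3) = 3.91 × 10^-1 M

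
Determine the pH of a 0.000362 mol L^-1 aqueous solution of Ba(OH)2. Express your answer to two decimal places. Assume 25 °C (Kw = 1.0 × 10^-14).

pH = 10.86

Ba(OH)2 is a strong base (each formula unit releases 2 OH-); [OH-] = 0.000724 M.
pOH = -log(0.000724) = 3.14
pH = 14.00 - 3.14 = 10.86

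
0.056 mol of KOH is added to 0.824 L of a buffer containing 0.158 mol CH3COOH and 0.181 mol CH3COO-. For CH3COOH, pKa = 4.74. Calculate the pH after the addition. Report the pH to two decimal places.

pH = 5.11

After neutralization: n(CH3COOH) = 0.102 mol, n(CH3COO-) = 0.237 mol.
pH = pKa + log([A⁻]/[HA]) = 4.74 + log(0.237/0.102) = 4.74 +0.366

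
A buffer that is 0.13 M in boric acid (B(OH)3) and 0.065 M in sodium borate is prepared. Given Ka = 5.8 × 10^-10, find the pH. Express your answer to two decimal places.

pH = 8.94

pKa = −log(5.8 × 10^-10) = 9.237
Henderson–Hasselbalch: pH = pKa + log([B(OH)4-]/[B(OH)3]) = 9.237 + log(0.065/0.13)
pH = 9.237 + (-0.301) = 8.94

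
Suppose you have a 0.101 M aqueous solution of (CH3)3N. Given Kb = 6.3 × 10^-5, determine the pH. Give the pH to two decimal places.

(CH3)3N + H2O ⇌ (CH3)3NH+ + OH-
Kb = [OH-]²/(0.101 − [OH-]) = 6.3 × 10^-5
Assume [OH-] ≪ 0.101: [OH-] ≈ √(6.3 × 10^-5 × 0.101) = 2.52 × 10^-3 M
([OH-]/C₀ = 2.5% < 5%, so the approximation holds.)
pOH = −log(2.52 × 10^-3) = 2.60; pH = 14.00 − 2.60 = 11.40

pH = 11.40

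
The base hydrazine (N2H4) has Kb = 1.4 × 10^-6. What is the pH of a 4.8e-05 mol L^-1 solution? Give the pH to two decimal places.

pH = 8.88

N2H4 + H2O ⇌ N2H5+ + OH-
Kb = x²/(4.8e-05 − x) = 1.4 × 10^-6
Here C₀/Kb ≈ 34.3, so the small-x approximation fails. Use the quadratic:
x = (−Kb + √(Kb² + 4·Kb·C₀))/2 = 7.53 × 10^-6 M
pOH = −log(7.53 × 10^-6) = 5.12; pH = 14.00 − 5.12 = 8.88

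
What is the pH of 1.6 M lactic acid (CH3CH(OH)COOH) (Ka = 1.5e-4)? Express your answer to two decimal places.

CH3CH(OH)COOH ⇌ CH3CH(OH)COO- + H+
From the ICE table, Ka = [H+]²/(1.6 − [H+]) = 1.5 × 10^-4.
Neglecting [H+] in the denominator: [H+] = √(1.5 × 10^-4 × 1.6) = 1.55 × 10^-2 M
([H+]/C₀ = 0.97% < 5%, so the approximation holds.)
pH = −log(1.55 × 10^-2) = 1.81

pH = 1.81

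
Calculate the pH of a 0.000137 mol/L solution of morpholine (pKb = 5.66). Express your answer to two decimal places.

pH = 9.21

C4H8ONH + H2O ⇌ C4H8ONH2+ + OH-
Kb = 10^(−5.66) = 2.19 × 10^-6
From the ICE table, Kb = x²/(0.000137 − x) = 2.19 × 10^-6.
Here C₀/Kb ≈ 62.6, so the small-x approximation fails. Use the quadratic:
x = [−2.19e-06 + √(2.19e-06² + 1.2e-09)]/2 = 1.63 × 10^-5 M
pOH = −log(1.63 × 10^-5) = 4.79; pH = 14.00 − 4.79 = 9.21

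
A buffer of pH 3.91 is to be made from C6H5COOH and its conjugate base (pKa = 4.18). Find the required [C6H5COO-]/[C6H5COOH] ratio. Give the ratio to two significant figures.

pH = pKa + log(r) ⇒ log(r) = 3.91 − 4.18 = -0.27
r = [C6H5COO-]/[C6H5COOH] = 10^(-0.27) = 0.537

ratio = 0.54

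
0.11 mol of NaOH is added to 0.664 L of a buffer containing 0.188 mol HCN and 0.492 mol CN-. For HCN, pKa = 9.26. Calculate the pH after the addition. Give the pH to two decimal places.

OH- converts HCN to CN-: HCN → 0.078 mol, CN- → 0.602 mol.
Henderson–Hasselbalch with mole ratio 0.602/0.078: pH = 9.26 + (+0.888)

pH = 10.15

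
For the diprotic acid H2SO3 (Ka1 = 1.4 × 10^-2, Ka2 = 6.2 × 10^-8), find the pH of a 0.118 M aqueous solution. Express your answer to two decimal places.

pH = 1.47

Since Ka1 ≫ Ka2, the first ionization dominates [H+].
Ka1 = x²/(0.118 − x) = 1.4 × 10^-2
Solving the quadratic: x = (−Ka1 + √(Ka1² + 4·Ka1·C₀))/2 = 3.42 × 10^-2 M
pH = −log(3.42 × 10^-2) = 1.47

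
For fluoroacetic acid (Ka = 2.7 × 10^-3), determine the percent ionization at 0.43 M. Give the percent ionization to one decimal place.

7.6%

FCH2COOH ⇌ FCH2COO- + H+; let x = [H+] at equilibrium.
Solve x² + 0.0027x − 0.00116 = 0 → x = 3.28 × 10^-2 M
Fraction ionized = 3.28 × 10^-2 / 0.43 = 0.0763 → 7.6%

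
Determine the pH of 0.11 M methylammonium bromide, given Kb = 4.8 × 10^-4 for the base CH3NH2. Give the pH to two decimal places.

CH3NH3+ is the conjugate acid of the weak base CH3NH2.
Ka = Kw/Kb = 1.0×10^-14 / 4.8 × 10^-4 = 2.08 × 10^-11
From the ICE table, Ka = [H+]²/(0.11 − [H+]) = 2.08 × 10^-11.
Since Ka ≪ C₀, [H+] ≈ √(Ka·C₀) = 1.51 × 10^-6 M.
Check: 0.0014% ionized — well under 5%, approximation valid.
pH = −log[H+] = −log(1.51 × 10^-6) = 5.82

pH = 5.82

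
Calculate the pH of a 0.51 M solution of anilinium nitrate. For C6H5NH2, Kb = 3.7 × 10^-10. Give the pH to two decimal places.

pH = 2.43

C6H5NH3+ is the conjugate acid of the weak base C6H5NH2.
Ka = Kw/Kb = 1.0×10^-14 / 3.7 × 10^-10 = 2.70 × 10^-5
From the ICE table, Ka = [H+]²/(0.51 − [H+]) = 2.70 × 10^-5.
Since Ka ≪ C₀, [H+] ≈ √(Ka·C₀) = 3.71 × 10^-3 M.
pH = −log[H+] = −log(3.71 × 10^-3) = 2.43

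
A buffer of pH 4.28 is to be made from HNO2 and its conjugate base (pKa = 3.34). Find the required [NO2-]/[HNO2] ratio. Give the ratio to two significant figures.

pH = pKa + log(r) ⇒ log(r) = 4.28 − 3.34 = +0.94
r = [NO2-]/[HNO2] = 10^(+0.94) = 8.71

ratio = 8.7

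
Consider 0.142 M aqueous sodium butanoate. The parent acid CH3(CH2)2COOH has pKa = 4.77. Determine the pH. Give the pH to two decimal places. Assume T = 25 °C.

pH = 8.96

CH3(CH2)2COO- is the conjugate base of the weak acid CH3(CH2)2COOH.
Ka = 10^(−4.77) = 1.70 × 10^-5
Kb = Kw/Ka = 1.0×10^-14 / 1.70 × 10^-5 = 5.88 × 10^-10
Kb = x²/(0.142 − x) = 5.88 × 10^-10
Since Kb ≪ C₀, x ≈ √(Kb·C₀) = 9.14 × 10^-6 M.
pOH = 5.04, so pH = 14.00 − pOH = 8.96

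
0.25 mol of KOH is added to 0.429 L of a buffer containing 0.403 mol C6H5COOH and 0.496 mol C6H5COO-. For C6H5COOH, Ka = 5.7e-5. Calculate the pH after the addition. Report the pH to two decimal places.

pH = 4.93

OH- converts C6H5COOH to C6H5COO-: C6H5COOH → 0.153 mol, C6H5COO- → 0.746 mol.
pKa = −log(5.7 × 10^-5) = 4.244
pH = pKa + log([A⁻]/[HA]) = 4.244 + log(0.746/0.153) = 4.244 +0.688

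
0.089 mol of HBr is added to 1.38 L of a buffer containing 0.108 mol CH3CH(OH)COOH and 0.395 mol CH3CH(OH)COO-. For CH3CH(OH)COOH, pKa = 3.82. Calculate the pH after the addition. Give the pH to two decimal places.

pH = 4.01

Added H+ converts CH3CH(OH)COO- to CH3CH(OH)COOH: CH3CH(OH)COOH → 0.197 mol, CH3CH(OH)COO- → 0.306 mol.
pH = pKa + log(n_CH3CH(OH)COO-/n_CH3CH(OH)COOH) = 3.82 + log(0.306/0.197) = 3.82 + (+0.191)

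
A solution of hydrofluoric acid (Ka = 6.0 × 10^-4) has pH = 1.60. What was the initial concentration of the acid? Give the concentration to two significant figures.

C₀ = 1.1 M

[H+] = 10^(-1.60) = 2.51 × 10^-2 M = x
Ka = x²/(C₀ − x) ⇒ C₀ = x + x²/Ka
C₀ = 2.51 × 10^-2 + (2.51 × 10^-2)²/(6.0 × 10^-4) = 1.08 M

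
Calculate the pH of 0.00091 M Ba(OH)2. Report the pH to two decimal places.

Ba(OH)2 is a strong base (each formula unit releases 2 OH-); [OH-] = 0.00182 M.
pOH = -log(0.00182) = 2.74
pH = 14.00 - 2.74 = 11.26

pH = 11.26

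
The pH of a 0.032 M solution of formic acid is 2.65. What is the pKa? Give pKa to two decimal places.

pKa = 3.77

[H+] = 10^(-2.65) = 2.24 × 10^-3 M
At equilibrium [HA] = 0.032 − 2.24 × 10^-3 = 2.98 × 10^-2 M
Ka = [H+][A-]/[HA] = (2.24 × 10^-3)² / 2.98 × 10^-2 = 1.68 × 10^-4
pKa = -log(1.68 × 10^-4) = 3.77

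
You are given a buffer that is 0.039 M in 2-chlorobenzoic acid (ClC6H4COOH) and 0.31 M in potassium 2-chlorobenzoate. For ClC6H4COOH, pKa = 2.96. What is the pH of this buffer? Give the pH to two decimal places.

Using pH = pKa + log([base]/[acid]) with [base]/[acid] = 0.31/0.039:
pH = 2.96 + (+0.900) = 3.86

pH = 3.86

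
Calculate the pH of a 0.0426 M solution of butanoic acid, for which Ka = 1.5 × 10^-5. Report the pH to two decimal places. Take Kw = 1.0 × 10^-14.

pH = 3.10

CH3(CH2)2COOH ⇌ CH3(CH2)2COO- + H+
Ka = x²/(0.0426 − x) = 1.5 × 10^-5
Assume x ≪ 0.0426: x ≈ √(1.5 × 10^-5 × 0.0426) = 7.99 × 10^-4 M
Check: 1.9% ionized — well under 5%, approximation valid.
pH = −log(7.99 × 10^-4) = 3.10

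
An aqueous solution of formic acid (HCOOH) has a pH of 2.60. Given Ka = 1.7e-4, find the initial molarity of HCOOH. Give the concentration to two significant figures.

C₀ = 4.0 × 10^-2 M

[H+] = 10^(-2.60) = 2.51 × 10^-3 M = x
Ka = x²/(C₀ − x) ⇒ C₀ = x + x²/Ka
C₀ = 2.51 × 10^-3 + (2.51 × 10^-3)²/(1.7 × 10^-4) = 3.96 × 10^-2 M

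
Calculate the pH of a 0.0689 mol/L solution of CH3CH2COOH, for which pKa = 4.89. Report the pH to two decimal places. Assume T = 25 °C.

pH = 3.03

CH3CH2COOH ⇌ CH3CH2COO- + H+
Ka = 10^(−4.89) = 1.29 × 10^-5
Ka = [H+]²/(0.0689 − [H+]) = 1.29 × 10^-5
Assume [H+] ≪ 0.0689: [H+] ≈ √(1.29 × 10^-5 × 0.0689) = 9.43 × 10^-4 M
([H+]/C₀ = 1.4% < 5%, so the approximation holds.)
pH = −log[H+] = −log(9.43 × 10^-4) = 3.03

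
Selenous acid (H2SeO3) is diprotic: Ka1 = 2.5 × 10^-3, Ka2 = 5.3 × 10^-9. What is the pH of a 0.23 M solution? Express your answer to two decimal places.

pH = 1.64

Ka1 ≫ Ka2, so treat the first dissociation as the only significant source of H+.
Ka1 = x²/(0.23 − x) = 2.5 × 10^-3
Solving the quadratic: x = (−Ka1 + √(Ka1² + 4·Ka1·C₀))/2 = 2.28 × 10^-2 M
pH = −log(2.28 × 10^-2) = 1.64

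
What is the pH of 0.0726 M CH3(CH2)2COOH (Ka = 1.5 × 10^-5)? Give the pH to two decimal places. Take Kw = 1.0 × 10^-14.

pH = 2.98

CH3(CH2)2COOH ⇌ CH3(CH2)2COO- + H+
Let x = [H+] at equilibrium. Ka = x²/(0.0726 − x).
Neglecting x in the denominator: x = √(1.5 × 10^-5 × 0.0726) = 1.04 × 10^-3 M
Check: 1.4% ionized — well under 5%, approximation valid.
pH = −log[H+] = −log(1.04 × 10^-3) = 2.98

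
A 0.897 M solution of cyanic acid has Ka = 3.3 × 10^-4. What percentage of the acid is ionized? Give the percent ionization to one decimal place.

HOCN ⇌ OCN- + H+; let x = [H+] at equilibrium.
x ≈ √(Ka·C₀) = √(3.3 × 10^-4 × 0.897) = 1.72 × 10^-2 M
% ionization = x/C₀ × 100% = 1.72 × 10^-2/0.897 × 100% = 1.9%

1.9%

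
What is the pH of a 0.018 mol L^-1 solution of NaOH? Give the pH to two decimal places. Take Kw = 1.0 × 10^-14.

pH = 12.26

NaOH is a strong base; [OH-] = 0.018 M.
pOH = -log(0.018) = 1.74
pH = 14.00 - 1.74 = 12.26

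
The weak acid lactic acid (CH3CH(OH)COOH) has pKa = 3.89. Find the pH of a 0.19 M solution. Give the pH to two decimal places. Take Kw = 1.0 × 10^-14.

pH = 2.31

CH3CH(OH)COOH ⇌ CH3CH(OH)COO- + H+
Ka = 10^(−3.89) = 1.29 × 10^-4
Ka = [H+]²/(0.19 − [H+]) = 1.29 × 10^-4
Neglecting [H+] in the denominator: [H+] = √(1.29 × 10^-4 × 0.19) = 4.95 × 10^-3 M
pH = −log(4.95 × 10^-3) = 2.31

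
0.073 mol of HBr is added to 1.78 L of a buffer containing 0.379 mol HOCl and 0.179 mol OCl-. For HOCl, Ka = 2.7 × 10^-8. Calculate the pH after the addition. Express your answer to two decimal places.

pH = 6.94

Added H+ converts OCl- to HOCl: HOCl → 0.452 mol, OCl- → 0.106 mol.
pKa = −log(2.7 × 10^-8) = 7.569
pH = pKa + log(n_OCl-/n_HOCl) = 7.569 + log(0.106/0.452) = 7.569 + (-0.630)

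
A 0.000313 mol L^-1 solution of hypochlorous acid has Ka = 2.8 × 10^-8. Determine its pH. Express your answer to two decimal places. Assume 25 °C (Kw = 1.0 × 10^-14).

pH = 5.53

HOCl ⇌ OCl- + H+
Ka = [H+]²/(0.000313 − [H+]) = 2.8 × 10^-8
Since Ka ≪ C₀, [H+] ≈ √(Ka·C₀) = 2.96 × 10^-6 M.
pH = −log(2.96 × 10^-6) = 5.53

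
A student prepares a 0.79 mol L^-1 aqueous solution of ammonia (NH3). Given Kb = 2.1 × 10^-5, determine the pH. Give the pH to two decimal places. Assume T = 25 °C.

pH = 11.61

NH3 + H2O ⇌ NH4+ + OH-
From the ICE table, Kb = x²/(0.79 − x) = 2.1 × 10^-5.
Neglecting x in the denominator: x = √(2.1 × 10^-5 × 0.79) = 4.07 × 10^-3 M
(x/C₀ = 0.52% < 5%, so the approximation holds.)
pOH = 2.39, so pH = 14.00 − pOH = 11.61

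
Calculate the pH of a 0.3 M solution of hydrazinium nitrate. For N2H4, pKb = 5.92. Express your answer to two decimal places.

N2H5+ is the conjugate acid of the weak base N2H4.
Kb = 10^(−5.92) = 1.20 × 10^-6
Ka = Kw/Kb = 1.0×10^-14 / 1.20 × 10^-6 = 8.33 × 10^-9
Let x = [H+] at equilibrium. Ka = x²/(0.3 − x).
Since Ka ≪ C₀, x ≈ √(Ka·C₀) = 5.00 × 10^-5 M.
(x/C₀ = 0.017% < 5%, so the approximation holds.)
pH = −log[H+] = −log(5.00 × 10^-5) = 4.30

pH = 4.30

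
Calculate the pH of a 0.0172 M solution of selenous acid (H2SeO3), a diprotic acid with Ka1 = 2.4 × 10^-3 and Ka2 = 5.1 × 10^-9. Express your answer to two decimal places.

Ka1 ≫ Ka2, so treat the first dissociation as the only significant source of H+.
Ka1 = x²/(0.0172 − x) = 2.4 × 10^-3
Solving the quadratic: x = (−Ka1 + √(Ka1² + 4·Ka1·C₀))/2 = 5.34 × 10^-3 M
pH = −log(5.34 × 10^-3) = 2.27

pH = 2.27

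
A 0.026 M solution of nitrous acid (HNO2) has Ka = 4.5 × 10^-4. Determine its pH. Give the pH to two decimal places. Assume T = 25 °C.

pH = 2.49

HNO2 ⇌ NO2- + H+
From the ICE table, Ka = [H+]²/(0.026 − [H+]) = 4.5 × 10^-4.
The 5% rule fails; solving [H+]² + Ka·[H+] − Ka·C₀ = 0 exactly:
[H+] = [−0.00045 + √(0.00045² + 4.68e-05)]/2 = 3.20 × 10^-3 M
pH = −log[H+] = −log(3.20 × 10^-3) = 2.49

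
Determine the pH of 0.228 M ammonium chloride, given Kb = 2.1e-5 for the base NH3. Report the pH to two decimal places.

NH4+ is the conjugate acid of the weak base NH3.
Ka = Kw/Kb = 1.0×10^-14 / 2.1 × 10^-5 = 4.76 × 10^-10
Let x = [H+] at equilibrium. Ka = x²/(0.228 − x).
Since Ka ≪ C₀, x ≈ √(Ka·C₀) = 1.04 × 10^-5 M.
pH = −log(1.04 × 10^-5) = 4.98

pH = 4.98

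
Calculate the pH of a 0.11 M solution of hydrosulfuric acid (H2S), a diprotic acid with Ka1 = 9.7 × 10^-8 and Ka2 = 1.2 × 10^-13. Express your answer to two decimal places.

pH = 3.99

Ka1 ≫ Ka2, so treat the first dissociation as the only significant source of H+.
Ka1 = x²/(0.11 − x) = 9.7 × 10^-8
x ≈ √(9.7 × 10^-8 × 0.11) = 1.03 × 10^-4 M
pH = −log(1.03 × 10^-4) = 3.99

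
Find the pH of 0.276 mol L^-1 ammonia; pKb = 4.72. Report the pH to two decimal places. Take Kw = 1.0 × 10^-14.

pH = 11.36

NH3 + H2O ⇌ NH4+ + OH-
Kb = 10^(−4.72) = 1.91 × 10^-5
Let x = [OH-] at equilibrium. Kb = x²/(0.276 − x).
Neglecting x in the denominator: x = √(1.91 × 10^-5 × 0.276) = 2.30 × 10^-3 M
pOH = 2.64, so pH = 14.00 − pOH = 11.36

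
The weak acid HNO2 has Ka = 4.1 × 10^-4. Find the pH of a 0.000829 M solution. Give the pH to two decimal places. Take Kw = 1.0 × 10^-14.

pH = 3.38

HNO2 ⇌ NO2- + H+
Ka = x²/(0.000829 − x) = 4.1 × 10^-4
The 5% rule fails; solving x² + Ka·x − Ka·C₀ = 0 exactly:
x = (−Ka + √(Ka² + 4·Ka·C₀))/2 = 4.13 × 10^-4 M
pH = −log[H+] = −log(4.13 × 10^-4) = 3.38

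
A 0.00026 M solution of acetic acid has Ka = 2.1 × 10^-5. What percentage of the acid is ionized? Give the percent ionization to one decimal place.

CH3COOH ⇌ CH3COO- + H+; let x = [H+] at equilibrium.
Solve x² + 2.1e-05x − 5.46e-09 = 0 → x = 6.41 × 10^-5 M
Fraction ionized = 6.41 × 10^-5 / 0.00026 = 0.2465 → 24.7%

24.7%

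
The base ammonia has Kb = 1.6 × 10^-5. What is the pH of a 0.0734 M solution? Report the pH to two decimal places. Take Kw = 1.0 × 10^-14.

pH = 11.03

NH3 + H2O ⇌ NH4+ + OH-
Kb = [OH-]²/(0.0734 − [OH-]) = 1.6 × 10^-5
Since Kb ≪ C₀, [OH-] ≈ √(Kb·C₀) = 1.08 × 10^-3 M.
Check: 1.5% ionized — well under 5%, approximation valid.
pOH = −log(1.08 × 10^-3) = 2.97; pH = 14.00 − 2.97 = 11.03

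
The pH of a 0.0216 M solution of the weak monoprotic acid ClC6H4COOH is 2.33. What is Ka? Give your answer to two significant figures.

Ka = 1.3 × 10^-3

[H+] = 10^(-2.33) = 4.68 × 10^-3 M
At equilibrium [HA] = 0.0216 − 4.68 × 10^-3 = 1.69 × 10^-2 M
Ka = [H+][A-]/[HA] = (4.68 × 10^-3)² / 1.69 × 10^-2 = 1.3 × 10^-3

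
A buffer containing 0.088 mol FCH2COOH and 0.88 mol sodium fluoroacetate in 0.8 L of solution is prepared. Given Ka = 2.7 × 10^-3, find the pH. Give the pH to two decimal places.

pH = 3.57

pKa = −log(2.7 × 10^-3) = 2.569
Using pH = pKa + log([base]/[acid]) with [base]/[acid] = 0.88/0.088:
pH = 2.569 + (+1.000) = 3.57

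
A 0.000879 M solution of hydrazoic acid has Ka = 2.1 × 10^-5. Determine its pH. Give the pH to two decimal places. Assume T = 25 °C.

HN3 ⇌ N3- + H+
Ka = x²/(0.000879 − x) = 2.1 × 10^-5
The 5% rule fails; solving x² + Ka·x − Ka·C₀ = 0 exactly:
x = (−Ka + √(Ka² + 4·Ka·C₀))/2 = 1.26 × 10^-4 M
pH = −log(1.26 × 10^-4) = 3.90

pH = 3.90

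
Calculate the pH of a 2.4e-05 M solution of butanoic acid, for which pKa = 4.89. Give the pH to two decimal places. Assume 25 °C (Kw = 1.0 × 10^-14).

CH3(CH2)2COOH ⇌ CH3(CH2)2COO- + H+
Ka = 10^(−4.89) = 1.29 × 10^-5
Ka = [H+]²/(2.4e-05 − [H+]) = 1.29 × 10^-5
The 5% rule fails; solving [H+]² + Ka·[H+] − Ka·C₀ = 0 exactly:
[H+] = (−Ka + √(Ka² + 4·Ka·C₀))/2 = 1.23 × 10^-5 M
pH = −log[H+] = −log(1.23 × 10^-5) = 4.91

pH = 4.91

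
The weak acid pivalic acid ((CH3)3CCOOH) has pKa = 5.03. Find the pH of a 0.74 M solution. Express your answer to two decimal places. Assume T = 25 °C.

(CH3)3CCOOH ⇌ (CH3)3CCOO- + H+
Ka = 10^(−5.03) = 9.33 × 10^-6
Ka = [H+]²/(0.74 − [H+]) = 9.33 × 10^-6
Assume [H+] ≪ 0.74: [H+] ≈ √(9.33 × 10^-6 × 0.74) = 2.63 × 10^-3 M
pH = −log[H+] = −log(2.63 × 10^-3) = 2.58

pH = 2.58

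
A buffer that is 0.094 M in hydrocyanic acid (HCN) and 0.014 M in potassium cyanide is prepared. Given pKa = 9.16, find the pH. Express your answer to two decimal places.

pH = 8.33

Using pH = pKa + log([base]/[acid]) with [base]/[acid] = 0.014/0.094:
pH = 9.16 + (-0.827) = 8.33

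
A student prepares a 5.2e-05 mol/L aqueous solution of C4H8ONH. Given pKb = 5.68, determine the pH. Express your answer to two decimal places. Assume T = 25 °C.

pH = 8.97

C4H8ONH + H2O ⇌ C4H8ONH2+ + OH-
Kb = 10^(−5.68) = 2.09 × 10^-6
Kb = [OH-]²/(5.2e-05 − [OH-]) = 2.09 × 10^-6
The 5% rule fails; solving [OH-]² + Kb·[OH-] − Kb·C₀ = 0 exactly:
[OH-] = (−Kb + √(Kb² + 4·Kb·C₀))/2 = 9.43 × 10^-6 M
pOH = −log(9.43 × 10^-6) = 5.03; pH = 14.00 − 5.03 = 8.97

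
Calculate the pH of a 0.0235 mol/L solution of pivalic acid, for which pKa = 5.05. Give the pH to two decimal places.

(CH3)3CCOOH ⇌ (CH3)3CCOO- + H+
Ka = 10^(−5.05) = 8.91 × 10^-6
From the ICE table, Ka = [H+]²/(0.0235 − [H+]) = 8.91 × 10^-6.
Neglecting [H+] in the denominator: [H+] = √(8.91 × 10^-6 × 0.0235) = 4.58 × 10^-4 M
pH = −log[H+] = −log(4.58 × 10^-4) = 3.34

pH = 3.34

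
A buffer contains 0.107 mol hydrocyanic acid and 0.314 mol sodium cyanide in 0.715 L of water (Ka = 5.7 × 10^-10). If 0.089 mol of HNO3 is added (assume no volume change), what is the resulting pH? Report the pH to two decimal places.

Added H+ converts CN- to HCN: HCN → 0.196 mol, CN- → 0.225 mol.
pKa = −log(5.7 × 10^-10) = 9.244
pH = pKa + log([A⁻]/[HA]) = 9.244 + log(0.225/0.196) = 9.244 +0.060

pH = 9.30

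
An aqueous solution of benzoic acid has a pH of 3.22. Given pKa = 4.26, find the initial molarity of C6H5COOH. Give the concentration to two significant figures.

C₀ = 7.2 × 10^-3 M

[H+] = 10^(-3.22) = 6.03 × 10^-4 M = x
Ka = 10^(−4.26) = 5.50 × 10^-5
Ka = x²/(C₀ − x) ⇒ C₀ = x + x²/Ka
C₀ = 6.03 × 10^-4 + (6.03 × 10^-4)²/(5.50 × 10^-5) = 7.21 × 10^-3 M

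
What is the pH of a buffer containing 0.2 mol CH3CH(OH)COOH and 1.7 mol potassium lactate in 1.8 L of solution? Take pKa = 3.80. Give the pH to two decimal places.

Using pH = pKa + log([base]/[acid]) with [base]/[acid] = 1.7/0.2:
pH = 3.80 + (+0.929) = 4.73

pH = 4.73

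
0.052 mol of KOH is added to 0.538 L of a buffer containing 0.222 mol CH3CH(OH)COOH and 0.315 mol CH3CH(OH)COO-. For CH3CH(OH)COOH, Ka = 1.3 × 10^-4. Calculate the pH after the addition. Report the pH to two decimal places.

pH = 4.22

After neutralization: n(CH3CH(OH)COOH) = 0.17 mol, n(CH3CH(OH)COO-) = 0.367 mol.
pKa = −log(1.3 × 10^-4) = 3.886
Henderson–Hasselbalch with mole ratio 0.367/0.17: pH = 3.886 + (+0.334)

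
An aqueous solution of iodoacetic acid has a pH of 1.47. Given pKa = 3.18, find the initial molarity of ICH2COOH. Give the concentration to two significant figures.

[H+] = 10^(-1.47) = 3.39 × 10^-2 M = x
Ka = 10^(−3.18) = 6.61 × 10^-4
Ka = x²/(C₀ − x) ⇒ C₀ = x + x²/Ka
C₀ = 3.39 × 10^-2 + (3.39 × 10^-2)²/(6.61 × 10^-4) = 1.77 M

C₀ = 1.8 M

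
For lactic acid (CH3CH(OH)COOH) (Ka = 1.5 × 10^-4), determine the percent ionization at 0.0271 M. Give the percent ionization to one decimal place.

CH3CH(OH)COOH ⇌ CH3CH(OH)COO- + H+; let x = [H+] at equilibrium.
Solve x² + 0.00015x − 4.06e-06 = 0 → x = 1.94 × 10^-3 M
Fraction ionized = 1.94 × 10^-3 / 0.0271 = 0.0716 → 7.2%

7.2%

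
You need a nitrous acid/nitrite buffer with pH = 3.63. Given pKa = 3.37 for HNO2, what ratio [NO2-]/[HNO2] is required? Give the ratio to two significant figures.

ratio = 1.8

pH = pKa + log(r) ⇒ log(r) = 3.63 − 3.37 = +0.26
r = [NO2-]/[HNO2] = 10^(+0.26) = 1.82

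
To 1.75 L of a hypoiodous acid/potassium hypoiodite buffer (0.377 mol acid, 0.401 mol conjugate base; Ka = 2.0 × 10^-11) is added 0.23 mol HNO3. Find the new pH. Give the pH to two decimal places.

pH = 10.15

Added H+ converts OI- to HOI: HOI → 0.607 mol, OI- → 0.171 mol.
pKa = −log(2.0 × 10^-11) = 10.699
Henderson–Hasselbalch with mole ratio 0.171/0.607: pH = 10.699 + (-0.550)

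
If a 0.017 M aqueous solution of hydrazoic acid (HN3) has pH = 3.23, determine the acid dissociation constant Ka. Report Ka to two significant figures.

Ka = 2.1 × 10^-5

[H+] = 10^(-3.23) = 5.89 × 10^-4 M
At equilibrium [HA] = 0.017 − 5.89 × 10^-4 = 1.64 × 10^-2 M
Ka = [H+][A-]/[HA] = (5.89 × 10^-4)² / 1.64 × 10^-2 = 2.1 × 10^-5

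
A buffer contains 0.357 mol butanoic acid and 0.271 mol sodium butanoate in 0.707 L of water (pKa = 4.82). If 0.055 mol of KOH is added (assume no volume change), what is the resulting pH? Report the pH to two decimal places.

After neutralization: n(CH3(CH2)2COOH) = 0.302 mol, n(CH3(CH2)2COO-) = 0.326 mol.
Henderson–Hasselbalch with mole ratio 0.326/0.302: pH = 4.82 + (+0.033)

pH = 4.85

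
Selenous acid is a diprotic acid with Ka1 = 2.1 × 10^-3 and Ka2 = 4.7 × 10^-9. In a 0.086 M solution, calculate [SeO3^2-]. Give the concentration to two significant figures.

First ionization gives [H+] ≈ [HSeO3-] = 1.24 × 10^-2 M.
Second step: Ka2 = [H+][SeO3^2-]/[HSeO3-] ≈ [SeO3^2-] (since [H+] ≈ [HSeO3-]).
So [SeO3^2-] ≈ Ka2.

4.7 × 10^-9 M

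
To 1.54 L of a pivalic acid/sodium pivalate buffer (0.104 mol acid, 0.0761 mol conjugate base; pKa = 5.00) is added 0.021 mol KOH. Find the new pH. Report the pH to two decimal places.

OH- converts (CH3)3CCOOH to (CH3)3CCOO-: (CH3)3CCOOH → 0.083 mol, (CH3)3CCOO- → 0.0971 mol.
pH = pKa + log([A⁻]/[HA]) = 5.00 + log(0.0971/0.083) = 5.00 +0.068

pH = 5.07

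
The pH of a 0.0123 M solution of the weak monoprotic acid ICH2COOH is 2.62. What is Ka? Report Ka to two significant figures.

[H+] = 10^(-2.62) = 2.40 × 10^-3 M
At equilibrium [HA] = 0.0123 − 2.40 × 10^-3 = 9.90 × 10^-3 M
Ka = [H+][A-]/[HA] = (2.40 × 10^-3)² / 9.90 × 10^-3 = 5.8 × 10^-4

Ka = 5.8 × 10^-4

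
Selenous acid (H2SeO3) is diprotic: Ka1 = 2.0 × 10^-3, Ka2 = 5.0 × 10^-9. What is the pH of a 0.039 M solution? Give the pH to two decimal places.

Ka1 ≫ Ka2, so treat the first dissociation as the only significant source of H+.
Ka1 = x²/(0.039 − x) = 2.0 × 10^-3
Solving the quadratic: x = (−Ka1 + √(Ka1² + 4·Ka1·C₀))/2 = 7.89 × 10^-3 M
pH = −log(7.89 × 10^-3) = 2.10

pH = 2.10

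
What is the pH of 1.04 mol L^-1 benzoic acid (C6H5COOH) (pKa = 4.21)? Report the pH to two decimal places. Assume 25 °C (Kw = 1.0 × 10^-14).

C6H5COOH ⇌ C6H5COO- + H+
Ka = 10^(−4.21) = 6.17 × 10^-5
From the ICE table, Ka = [H+]²/(1.04 − [H+]) = 6.17 × 10^-5.
Neglecting [H+] in the denominator: [H+] = √(6.17 × 10^-5 × 1.04) = 8.01 × 10^-3 M
Check: 0.77% ionized — well under 5%, approximation valid.
pH = −log(8.01 × 10^-3) = 2.10

pH = 2.10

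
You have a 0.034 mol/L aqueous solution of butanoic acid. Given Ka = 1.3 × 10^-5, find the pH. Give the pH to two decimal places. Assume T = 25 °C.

pH = 3.18

CH3(CH2)2COOH ⇌ CH3(CH2)2COO- + H+
Let x = [H+] at equilibrium. Ka = x²/(0.034 − x).
Since Ka ≪ C₀, x ≈ √(Ka·C₀) = 6.65 × 10^-4 M.
Check: 2% ionized — well under 5%, approximation valid.
pH = −log(6.65 × 10^-4) = 3.18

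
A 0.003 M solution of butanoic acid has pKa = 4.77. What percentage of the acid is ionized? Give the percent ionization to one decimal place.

CH3(CH2)2COOH ⇌ CH3(CH2)2COO- + H+; let x = [H+] at equilibrium.
Ka = 10^(−4.77) = 1.70 × 10^-5
Solve x² + 1.7e-05x − 5.1e-08 = 0 → x = 2.17 × 10^-4 M
% ionization = x/C₀ × 100% = 2.17 × 10^-4/0.003 × 100% = 7.2%

7.2%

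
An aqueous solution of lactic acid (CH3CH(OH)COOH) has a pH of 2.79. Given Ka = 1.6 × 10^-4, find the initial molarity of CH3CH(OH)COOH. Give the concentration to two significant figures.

C₀ = 1.8 × 10^-2 M

[H+] = 10^(-2.79) = 1.62 × 10^-3 M = x
Ka = x²/(C₀ − x) ⇒ C₀ = x + x²/Ka
C₀ = 1.62 × 10^-3 + (1.62 × 10^-3)²/(1.6 × 10^-4) = 1.80 × 10^-2 M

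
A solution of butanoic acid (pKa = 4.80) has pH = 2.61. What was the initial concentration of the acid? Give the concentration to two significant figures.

[H+] = 10^(-2.61) = 2.45 × 10^-3 M = x
Ka = 10^(−4.80) = 1.58 × 10^-5
Ka = x²/(C₀ − x) ⇒ C₀ = x + x²/Ka
C₀ = 2.45 × 10^-3 + (2.45 × 10^-3)²/(1.58 × 10^-5) = 3.82 × 10^-1 M

C₀ = 3.8 × 10^-1 M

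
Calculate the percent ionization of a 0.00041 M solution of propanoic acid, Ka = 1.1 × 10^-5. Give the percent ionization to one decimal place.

CH3CH2COOH ⇌ CH3CH2COO- + H+; let x = [H+] at equilibrium.
Solve x² + 1.1e-05x − 4.51e-09 = 0 → x = 6.19 × 10^-5 M
Fraction ionized = 6.19 × 10^-5 / 0.00041 = 0.1510 → 15.1%

15.1%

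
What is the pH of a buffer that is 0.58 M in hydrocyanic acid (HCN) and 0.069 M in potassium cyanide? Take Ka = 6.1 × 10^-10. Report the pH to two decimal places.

pH = 8.29

pKa = −log(6.1 × 10^-10) = 9.215
Using pH = pKa + log([base]/[acid]) with [base]/[acid] = 0.069/0.58:
pH = 9.215 + (-0.925) = 8.29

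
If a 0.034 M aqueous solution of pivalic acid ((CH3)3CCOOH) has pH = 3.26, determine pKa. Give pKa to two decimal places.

pKa = 5.04

[H+] = 10^(-3.26) = 5.50 × 10^-4 M
At equilibrium [HA] = 0.034 − 5.50 × 10^-4 = 3.35 × 10^-2 M
Ka = [H+][A-]/[HA] = (5.50 × 10^-4)² / 3.35 × 10^-2 = 9.03 × 10^-6
pKa = -log(9.03 × 10^-6) = 5.04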